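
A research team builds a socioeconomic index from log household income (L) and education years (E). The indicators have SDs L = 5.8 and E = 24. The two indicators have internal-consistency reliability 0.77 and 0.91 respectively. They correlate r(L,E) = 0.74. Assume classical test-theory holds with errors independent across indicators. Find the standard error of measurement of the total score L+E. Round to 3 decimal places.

7.719

Var(total) = 609.64 + 206.016 = 815.656.
True-score variance = 550.063 + 206.016 = 756.079, so reliability = 0.9270.
Error variance = 815.656 − 756.079 = 59.5772; SEM = √59.5772 = 7.719.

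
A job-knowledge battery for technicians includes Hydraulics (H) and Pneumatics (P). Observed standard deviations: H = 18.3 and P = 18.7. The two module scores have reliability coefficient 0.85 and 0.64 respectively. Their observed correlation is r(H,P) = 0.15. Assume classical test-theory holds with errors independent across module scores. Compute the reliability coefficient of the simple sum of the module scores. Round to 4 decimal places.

0.7763

Var(H+P) = 18.3² + 18.7² + 2·[18.3·18.7·0.15] = 684.58 + 102.663 = 787.243.
With uncorrelated errors the cross-covariances are all true-score covariance, so they carry over unchanged; only the diagonal terms shrink to ρᵢσᵢ².
True-score variance = [18.3²·0.85 + 18.7²·0.64] + 102.663 = 508.458 + 102.663 = 611.121.
Reliability = 611.121 / 787.243 = 0.7763.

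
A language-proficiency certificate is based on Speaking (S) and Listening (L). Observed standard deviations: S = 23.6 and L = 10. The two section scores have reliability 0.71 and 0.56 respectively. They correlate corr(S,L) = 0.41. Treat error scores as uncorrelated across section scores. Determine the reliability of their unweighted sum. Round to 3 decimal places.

Var(S+L) = 23.6² + 10² + 2·[23.6·10·0.41] = 656.96 + 193.52 = 850.48.
Under uncorrelated errors the observed covariances equal the true-score covariances, so only the own-variance terms attenuate.
True-score variance = [23.6²·0.71 + 10²·0.56] + 193.52 = 451.442 + 193.52 = 644.962.
Reliability = 644.962 / 850.48 = 0.758.

0.758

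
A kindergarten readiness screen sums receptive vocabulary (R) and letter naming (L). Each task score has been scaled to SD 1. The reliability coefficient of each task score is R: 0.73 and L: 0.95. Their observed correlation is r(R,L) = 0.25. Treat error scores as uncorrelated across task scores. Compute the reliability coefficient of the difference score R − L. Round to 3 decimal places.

Var(R−L) = 1 + 1 − 2·0.25 = 2 − 0.5 = 1.5.
With uncorrelated errors the cross-covariances are all true-score covariance, so they carry over unchanged; only the diagonal terms shrink to ρᵢσᵢ².
True-score variance = [0.73 + 0.95] − 0.5 = 1.68 − 0.5 = 1.18.
Reliability = 1.18 / 1.5 = 0.787.

0.787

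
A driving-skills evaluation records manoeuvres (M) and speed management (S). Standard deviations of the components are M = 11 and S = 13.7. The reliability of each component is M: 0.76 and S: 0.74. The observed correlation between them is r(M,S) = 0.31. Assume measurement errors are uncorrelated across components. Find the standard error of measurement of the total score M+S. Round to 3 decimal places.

8.823

Var(total) = 308.69 + 93.434 = 402.124.
True-score variance = 230.851 + 93.434 = 324.285, so reliability = 0.8064.
Error variance = 402.124 − 324.285 = 77.8394; SEM = √77.8394 = 8.823.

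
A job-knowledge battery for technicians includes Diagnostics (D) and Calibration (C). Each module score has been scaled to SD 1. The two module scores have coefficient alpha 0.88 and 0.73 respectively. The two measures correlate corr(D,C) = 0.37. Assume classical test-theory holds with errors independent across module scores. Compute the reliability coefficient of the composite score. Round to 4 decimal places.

Var(D+C) = 2 + 2·[0.37] = 2 + 0.74 = 2.74.
Because errors are independent across components, Cov(Tᵢ,Tⱼ) = Cov(Xᵢ,Xⱼ); the off-diagonal part of the true-score variance is the same as above.
True-score variance = [0.88 + 0.73] + 0.74 = 1.61 + 0.74 = 2.35.
Reliability = 2.35 / 2.74 = 0.8577.

0.8577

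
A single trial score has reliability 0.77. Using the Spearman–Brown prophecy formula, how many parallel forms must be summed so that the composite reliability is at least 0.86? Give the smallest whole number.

k ≥ ρ*(1−ρ₁)/(ρ₁(1−ρ*)) = 0.86·0.23 / (0.77·0.14) = 1.835.
Smallest integer k = 2.

2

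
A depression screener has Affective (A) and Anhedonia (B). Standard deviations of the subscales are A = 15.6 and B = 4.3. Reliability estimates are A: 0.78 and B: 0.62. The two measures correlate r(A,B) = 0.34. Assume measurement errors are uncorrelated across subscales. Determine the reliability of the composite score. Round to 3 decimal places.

Var(A+B) = 15.6² + 4.3² + 2·[15.6·4.3·0.34] = 261.85 + 45.6144 = 307.464.
Because errors are independent across components, Cov(Tᵢ,Tⱼ) = Cov(Xᵢ,Xⱼ); the off-diagonal part of the true-score variance is the same as above.
True-score variance = [15.6²·0.78 + 4.3²·0.62] + 45.6144 = 201.285 + 45.6144 = 246.899.
Reliability = 246.899 / 307.464 = 0.803.

0.803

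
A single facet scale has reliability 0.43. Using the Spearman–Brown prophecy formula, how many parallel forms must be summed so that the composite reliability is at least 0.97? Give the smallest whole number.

k ≥ ρ*(1−ρ₁)/(ρ₁(1−ρ*)) = 0.97·0.57 / (0.43·0.03) = 42.860.
Smallest integer k = 43.

43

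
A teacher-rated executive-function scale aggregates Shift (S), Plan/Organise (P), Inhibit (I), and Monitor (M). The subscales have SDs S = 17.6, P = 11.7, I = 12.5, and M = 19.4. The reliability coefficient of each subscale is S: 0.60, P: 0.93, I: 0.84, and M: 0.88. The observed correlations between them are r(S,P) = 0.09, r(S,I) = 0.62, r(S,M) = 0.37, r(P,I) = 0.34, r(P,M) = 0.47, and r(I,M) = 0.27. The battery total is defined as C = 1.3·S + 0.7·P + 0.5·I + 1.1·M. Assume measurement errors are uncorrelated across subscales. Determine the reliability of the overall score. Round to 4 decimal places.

0.8574

Var(C) = 1.3²·17.6² + 0.7²·11.7² + 0.5²·12.5² + 1.1²·19.4² + 2·[0.91·17.6·11.7·0.09 + 0.65·17.6·12.5·0.62 + 1.43·17.6·19.4·0.37 + 0.35·11.7·12.5·0.34 + 0.77·11.7·19.4·0.47 + 0.55·12.5·19.4·0.27] = 1085.03 + 843.48 = 1928.51.
With uncorrelated errors the cross-covariances are all true-score covariance, so they carry over unchanged; only the diagonal terms shrink to ρᵢσᵢ².
True-score variance = [1.3²·17.6²·0.60 + 0.7²·11.7²·0.93 + 0.5²·12.5²·0.84 + 1.1²·19.4²·0.88] + 843.48 = 810.038 + 843.48 = 1653.52.
Reliability = 1653.52 / 1928.51 = 0.8574.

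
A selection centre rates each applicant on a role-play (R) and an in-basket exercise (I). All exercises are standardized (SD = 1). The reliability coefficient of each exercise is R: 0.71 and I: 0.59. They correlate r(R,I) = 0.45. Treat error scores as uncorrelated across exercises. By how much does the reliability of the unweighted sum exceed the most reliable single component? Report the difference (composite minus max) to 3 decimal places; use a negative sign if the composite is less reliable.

Var(sum) = 2 + 0.9 = 2.9; true-score variance = 1.3 + 0.9 = 2.2; composite reliability = 0.7586.
Max component reliability = 0.7100.
Difference = 0.7586 − 0.7100 = 0.049.

0.049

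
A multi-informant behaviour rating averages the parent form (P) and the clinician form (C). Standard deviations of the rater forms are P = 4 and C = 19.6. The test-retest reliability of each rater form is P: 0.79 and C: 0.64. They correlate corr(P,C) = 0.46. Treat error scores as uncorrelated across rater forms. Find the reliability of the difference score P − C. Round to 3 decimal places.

0.568

Var(P−C) = 4² + 19.6² − 2·4·19.6·0.46 = 400.16 − 72.128 = 328.032.
Because errors are independent across components, Cov(Tᵢ,Tⱼ) = Cov(Xᵢ,Xⱼ); the off-diagonal part of the true-score variance is the same as above.
True-score variance = [4²·0.79 + 19.6²·0.64] − 72.128 = 258.502 − 72.128 = 186.374.
Reliability = 186.374 / 328.032 = 0.568.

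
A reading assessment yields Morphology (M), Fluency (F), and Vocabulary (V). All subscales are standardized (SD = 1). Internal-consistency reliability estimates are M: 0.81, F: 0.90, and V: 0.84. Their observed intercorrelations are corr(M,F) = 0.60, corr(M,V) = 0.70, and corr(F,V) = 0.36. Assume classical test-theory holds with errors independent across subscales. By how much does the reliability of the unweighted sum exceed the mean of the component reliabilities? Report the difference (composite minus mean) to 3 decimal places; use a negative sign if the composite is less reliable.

0.079

Var(sum) = 3 + 3.32 = 6.32; true-score variance = 2.55 + 3.32 = 5.87; composite reliability = 0.9288.
Mean component reliability = 0.8500.
Difference = 0.9288 − 0.8500 = 0.079.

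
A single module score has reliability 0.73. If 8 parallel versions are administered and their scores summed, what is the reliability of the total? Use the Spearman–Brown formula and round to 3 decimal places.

0.956

ρ_k = kρ / (1 + (k−1)ρ) = 8·0.73 / (1 + 7·0.73) = 5.840 / 6.110 = 0.956.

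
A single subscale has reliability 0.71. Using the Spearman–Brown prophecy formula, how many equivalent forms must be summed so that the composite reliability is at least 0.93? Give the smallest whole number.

6

k ≥ ρ*(1−ρ₁)/(ρ₁(1−ρ*)) = 0.93·0.29 / (0.71·0.07) = 5.427.
Smallest integer k = 6.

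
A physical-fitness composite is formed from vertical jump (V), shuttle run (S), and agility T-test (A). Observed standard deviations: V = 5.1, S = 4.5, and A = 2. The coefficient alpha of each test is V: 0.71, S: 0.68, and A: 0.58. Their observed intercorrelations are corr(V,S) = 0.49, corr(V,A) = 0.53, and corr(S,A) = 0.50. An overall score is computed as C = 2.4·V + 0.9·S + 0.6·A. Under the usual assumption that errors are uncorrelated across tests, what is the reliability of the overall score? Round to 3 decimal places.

Var(C) = 2.4²·5.1² + 0.9²·4.5² + 0.6²·2² + 2·[2.16·5.1·4.5·0.49 + 1.44·5.1·2·0.53 + 0.54·4.5·2·0.50] = 167.66 + 69.0098 = 236.67.
Because errors are independent across components, Cov(Tᵢ,Tⱼ) = Cov(Xᵢ,Xⱼ); the off-diagonal part of the true-score variance is the same as above.
True-score variance = [2.4²·5.1²·0.71 + 0.9²·4.5²·0.68 + 0.6²·2²·0.58] + 69.0098 = 118.359 + 69.0098 = 187.369.
Reliability = 187.369 / 236.67 = 0.792.

0.792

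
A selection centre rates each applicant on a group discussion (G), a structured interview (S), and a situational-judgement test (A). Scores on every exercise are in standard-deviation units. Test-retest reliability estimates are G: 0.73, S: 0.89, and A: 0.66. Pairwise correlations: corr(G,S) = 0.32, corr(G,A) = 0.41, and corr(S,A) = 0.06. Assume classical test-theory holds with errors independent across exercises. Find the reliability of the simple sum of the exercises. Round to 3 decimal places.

Var(G+S+A) = 3 + 2·[0.32 + 0.41 + 0.06] = 3 + 1.58 = 4.58.
Under uncorrelated errors the observed covariances equal the true-score covariances, so only the own-variance terms attenuate.
True-score variance = [0.73 + 0.89 + 0.66] + 1.58 = 2.28 + 1.58 = 3.86.
Reliability = 3.86 / 4.58 = 0.843.

0.843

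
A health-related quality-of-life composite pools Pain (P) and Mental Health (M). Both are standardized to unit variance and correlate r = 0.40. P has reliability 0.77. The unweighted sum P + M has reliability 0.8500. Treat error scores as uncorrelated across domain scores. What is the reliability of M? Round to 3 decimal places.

0.810

Var(P+M) = 2 + 2·0.40 = 2.800.
True-score variance = ρ_P + ρ_M + 2·0.40, so 0.8500 = (0.77 + ρ_M + 0.80) / 2.800.
ρ_M = 0.8500·2.800 − 0.77 − 0.80 = 0.810.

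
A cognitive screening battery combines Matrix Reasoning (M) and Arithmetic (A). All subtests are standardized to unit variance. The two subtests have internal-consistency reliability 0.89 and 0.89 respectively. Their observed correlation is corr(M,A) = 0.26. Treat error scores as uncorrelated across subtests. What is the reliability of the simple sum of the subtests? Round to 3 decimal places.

Var(M+A) = 2 + 2·[0.26] = 2 + 0.52 = 2.52.
Under uncorrelated errors the observed covariances equal the true-score covariances, so only the own-variance terms attenuate.
True-score variance = [0.89 + 0.89] + 0.52 = 1.78 + 0.52 = 2.3.
Reliability = 2.3 / 2.52 = 0.913.

0.913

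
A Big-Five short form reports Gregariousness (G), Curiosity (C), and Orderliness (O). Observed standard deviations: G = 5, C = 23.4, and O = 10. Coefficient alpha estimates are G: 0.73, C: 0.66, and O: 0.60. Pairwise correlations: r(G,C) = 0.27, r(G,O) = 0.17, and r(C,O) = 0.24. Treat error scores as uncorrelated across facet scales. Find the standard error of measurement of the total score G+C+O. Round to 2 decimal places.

Var(total) = 672.56 + 192.5 = 865.06.
True-score variance = 439.64 + 192.5 = 632.14, so reliability = 0.7307.
Error variance = 865.06 − 632.14 = 232.92; SEM = √232.92 = 15.26.

15.26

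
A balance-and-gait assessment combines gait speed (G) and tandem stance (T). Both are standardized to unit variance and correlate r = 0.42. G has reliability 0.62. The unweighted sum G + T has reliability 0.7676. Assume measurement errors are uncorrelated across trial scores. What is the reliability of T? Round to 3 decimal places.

0.720

Var(G+T) = 2 + 2·0.42 = 2.840.
True-score variance = ρ_G + ρ_T + 2·0.42, so 0.7676 = (0.62 + ρ_T + 0.84) / 2.840.
ρ_T = 0.7676·2.840 − 0.62 − 0.84 = 0.720.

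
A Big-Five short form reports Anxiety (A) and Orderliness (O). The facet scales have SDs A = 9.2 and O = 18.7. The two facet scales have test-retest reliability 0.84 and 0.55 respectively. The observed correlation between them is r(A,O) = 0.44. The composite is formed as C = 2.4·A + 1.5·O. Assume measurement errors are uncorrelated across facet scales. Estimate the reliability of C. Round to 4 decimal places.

Var(C) = 2.4²·9.2² + 1.5²·18.7² + 2·[3.6·9.2·18.7·0.44] = 1274.33 + 545.023 = 1819.35.
Because errors are independent across components, Cov(Tᵢ,Tⱼ) = Cov(Xᵢ,Xⱼ); the off-diagonal part of the true-score variance is the same as above.
True-score variance = [2.4²·9.2²·0.84 + 1.5²·18.7²·0.55] + 545.023 = 842.264 + 545.023 = 1387.29.
Reliability = 1387.29 / 1819.35 = 0.7625.

0.7625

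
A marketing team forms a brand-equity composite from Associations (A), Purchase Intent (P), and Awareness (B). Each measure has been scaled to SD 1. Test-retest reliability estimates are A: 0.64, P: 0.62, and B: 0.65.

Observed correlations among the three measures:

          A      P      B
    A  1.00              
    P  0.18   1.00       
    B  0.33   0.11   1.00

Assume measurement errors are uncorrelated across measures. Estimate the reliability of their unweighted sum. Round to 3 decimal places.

Var(A+P+B) = 3 + 2·[0.18 + 0.33 + 0.11] = 3 + 1.24 = 4.24.
With uncorrelated errors the cross-covariances are all true-score covariance, so they carry over unchanged; only the diagonal terms shrink to ρᵢσᵢ².
True-score variance = [0.64 + 0.62 + 0.65] + 1.24 = 1.91 + 1.24 = 3.15.
Reliability = 3.15 / 4.24 = 0.743.

0.743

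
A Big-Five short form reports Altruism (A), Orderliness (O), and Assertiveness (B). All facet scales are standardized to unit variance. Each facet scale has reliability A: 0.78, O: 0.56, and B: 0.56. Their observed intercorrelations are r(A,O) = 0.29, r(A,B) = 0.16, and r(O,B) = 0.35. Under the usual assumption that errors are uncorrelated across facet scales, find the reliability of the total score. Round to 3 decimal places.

0.761

Var(A+O+B) = 3 + 2·[0.29 + 0.16 + 0.35] = 3 + 1.6 = 4.6.
With uncorrelated errors the cross-covariances are all true-score covariance, so they carry over unchanged; only the diagonal terms shrink to ρᵢσᵢ².
True-score variance = [0.78 + 0.56 + 0.56] + 1.6 = 1.9 + 1.6 = 3.5.
Reliability = 3.5 / 4.6 = 0.761.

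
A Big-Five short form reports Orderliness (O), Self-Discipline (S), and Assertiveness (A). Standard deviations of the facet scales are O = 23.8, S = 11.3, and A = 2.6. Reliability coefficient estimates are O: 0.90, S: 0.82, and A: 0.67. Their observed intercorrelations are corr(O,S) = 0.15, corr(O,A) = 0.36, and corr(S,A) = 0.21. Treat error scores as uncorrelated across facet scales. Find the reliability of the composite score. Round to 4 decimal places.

0.9024

Var(O+S+A) = 23.8² + 11.3² + 2.6² + 2·[23.8·11.3·0.15 + 23.8·2.6·0.36 + 11.3·2.6·0.21] = 700.89 + 137.575 = 838.465.
With uncorrelated errors the cross-covariances are all true-score covariance, so they carry over unchanged; only the diagonal terms shrink to ρᵢσᵢ².
True-score variance = [23.8²·0.90 + 11.3²·0.82 + 2.6²·0.67] + 137.575 = 619.031 + 137.575 = 756.606.
Reliability = 756.606 / 838.465 = 0.9024.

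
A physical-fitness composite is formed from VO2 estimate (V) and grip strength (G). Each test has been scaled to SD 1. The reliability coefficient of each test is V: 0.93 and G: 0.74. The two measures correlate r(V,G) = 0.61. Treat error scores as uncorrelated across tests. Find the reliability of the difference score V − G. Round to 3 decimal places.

Var(V−G) = 1 + 1 − 2·0.61 = 2 − 1.22 = 0.78.
Under uncorrelated errors the observed covariances equal the true-score covariances, so only the own-variance terms attenuate.
True-score variance = [0.93 + 0.74] − 1.22 = 1.67 − 1.22 = 0.45.
Reliability = 0.45 / 0.78 = 0.577.

0.577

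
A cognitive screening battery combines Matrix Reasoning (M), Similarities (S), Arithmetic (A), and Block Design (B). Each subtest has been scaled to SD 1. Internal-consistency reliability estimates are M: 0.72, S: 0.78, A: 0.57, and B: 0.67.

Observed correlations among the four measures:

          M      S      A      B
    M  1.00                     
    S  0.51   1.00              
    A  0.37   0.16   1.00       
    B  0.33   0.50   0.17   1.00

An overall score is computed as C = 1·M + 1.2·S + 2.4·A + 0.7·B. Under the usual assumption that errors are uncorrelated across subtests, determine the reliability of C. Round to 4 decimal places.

Var(C) = 1 + 1.2² + 2.4² + 0.7² + 2·[1.2·0.51 + 2.4·0.37 + 0.7·0.33 + 2.88·0.16 + 0.84·0.50 + 1.68·0.17] = 8.69 + 5.7948 = 14.4848.
With uncorrelated errors the cross-covariances are all true-score covariance, so they carry over unchanged; only the diagonal terms shrink to ρᵢσᵢ².
True-score variance = [0.72 + 1.2²·0.78 + 2.4²·0.57 + 0.7²·0.67] + 5.7948 = 5.4547 + 5.7948 = 11.2495.
Reliability = 11.2495 / 14.4848 = 0.7766.

0.7766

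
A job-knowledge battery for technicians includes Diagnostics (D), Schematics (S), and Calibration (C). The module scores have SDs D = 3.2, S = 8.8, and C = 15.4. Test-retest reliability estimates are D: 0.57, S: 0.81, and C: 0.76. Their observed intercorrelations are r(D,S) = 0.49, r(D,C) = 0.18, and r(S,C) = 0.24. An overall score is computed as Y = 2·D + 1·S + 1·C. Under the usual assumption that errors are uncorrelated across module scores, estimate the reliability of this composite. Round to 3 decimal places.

0.825

Var(Y) = 2²·3.2² + 8.8² + 15.4² + 2·[2·3.2·8.8·0.49 + 2·3.2·15.4·0.18 + 8.8·15.4·0.24] = 355.56 + 155.725 = 511.285.
Because errors are independent across components, Cov(Tᵢ,Tⱼ) = Cov(Xᵢ,Xⱼ); the off-diagonal part of the true-score variance is the same as above.
True-score variance = [2²·3.2²·0.57 + 8.8²·0.81 + 15.4²·0.76] + 155.725 = 266.315 + 155.725 = 422.04.
Reliability = 422.04 / 511.285 = 0.825.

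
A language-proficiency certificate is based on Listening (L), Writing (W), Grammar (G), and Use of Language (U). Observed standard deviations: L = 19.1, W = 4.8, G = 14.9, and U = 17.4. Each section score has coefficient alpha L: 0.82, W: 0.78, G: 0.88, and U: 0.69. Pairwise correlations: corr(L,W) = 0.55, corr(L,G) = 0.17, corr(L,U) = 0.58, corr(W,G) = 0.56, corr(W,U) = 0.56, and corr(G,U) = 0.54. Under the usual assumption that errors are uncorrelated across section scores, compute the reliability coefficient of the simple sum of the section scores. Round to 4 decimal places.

0.9019

Var(L+W+G+U) = 19.1² + 4.8² + 14.9² + 17.4² + 2·[19.1·4.8·0.55 + 19.1·14.9·0.17 + 19.1·17.4·0.58 + 4.8·14.9·0.56 + 4.8·17.4·0.56 + 14.9·17.4·0.54] = 912.62 + 1036.77 = 1949.39.
With uncorrelated errors the cross-covariances are all true-score covariance, so they carry over unchanged; only the diagonal terms shrink to ρᵢσᵢ².
True-score variance = [19.1²·0.82 + 4.8²·0.78 + 14.9²·0.88 + 17.4²·0.69] + 1036.77 = 721.389 + 1036.77 = 1758.16.
Reliability = 1758.16 / 1949.39 = 0.9019.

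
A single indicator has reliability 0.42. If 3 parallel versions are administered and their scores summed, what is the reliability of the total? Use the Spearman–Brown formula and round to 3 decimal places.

0.685

ρ_k = kρ / (1 + (k−1)ρ) = 3·0.42 / (1 + 2·0.42) = 1.260 / 1.840 = 0.685.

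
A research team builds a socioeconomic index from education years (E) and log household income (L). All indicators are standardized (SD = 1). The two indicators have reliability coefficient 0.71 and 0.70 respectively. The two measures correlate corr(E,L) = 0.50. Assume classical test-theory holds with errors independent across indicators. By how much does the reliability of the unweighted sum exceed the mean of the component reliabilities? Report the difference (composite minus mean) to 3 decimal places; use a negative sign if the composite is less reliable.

0.098

Var(sum) = 2 + 1 = 3; true-score variance = 1.41 + 1 = 2.41; composite reliability = 0.8033.
Mean component reliability = 0.7050.
Difference = 0.8033 − 0.7050 = 0.098.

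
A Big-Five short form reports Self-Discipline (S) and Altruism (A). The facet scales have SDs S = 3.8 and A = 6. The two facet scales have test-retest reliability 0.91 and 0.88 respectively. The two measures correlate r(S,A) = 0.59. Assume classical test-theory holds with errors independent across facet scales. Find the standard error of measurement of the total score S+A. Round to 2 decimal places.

Var(total) = 50.44 + 26.904 = 77.344.
True-score variance = 44.8204 + 26.904 = 71.7244, so reliability = 0.9273.
Error variance = 77.344 − 71.7244 = 5.6196; SEM = √5.6196 = 2.37.

2.37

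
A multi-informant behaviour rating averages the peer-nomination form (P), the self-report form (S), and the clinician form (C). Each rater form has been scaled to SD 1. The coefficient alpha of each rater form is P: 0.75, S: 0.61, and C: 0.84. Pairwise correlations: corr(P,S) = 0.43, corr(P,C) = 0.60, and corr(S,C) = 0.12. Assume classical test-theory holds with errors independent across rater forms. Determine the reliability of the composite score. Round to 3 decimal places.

Var(P+S+C) = 3 + 2·[0.43 + 0.60 + 0.12] = 3 + 2.3 = 5.3.
With uncorrelated errors the cross-covariances are all true-score covariance, so they carry over unchanged; only the diagonal terms shrink to ρᵢσᵢ².
True-score variance = [0.75 + 0.61 + 0.84] + 2.3 = 2.2 + 2.3 = 4.5.
Reliability = 4.5 / 5.3 = 0.849.

0.849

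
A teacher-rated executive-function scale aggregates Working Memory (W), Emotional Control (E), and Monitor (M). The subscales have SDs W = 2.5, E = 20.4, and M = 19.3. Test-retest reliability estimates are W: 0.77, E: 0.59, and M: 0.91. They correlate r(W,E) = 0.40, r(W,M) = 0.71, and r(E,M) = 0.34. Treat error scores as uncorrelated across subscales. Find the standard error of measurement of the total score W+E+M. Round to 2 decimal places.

Var(total) = 794.9 + 377.045 = 1171.94.
True-score variance = 589.313 + 377.045 = 966.357, so reliability = 0.8246.
Error variance = 1171.94 − 966.357 = 205.587; SEM = √205.587 = 14.34.

14.34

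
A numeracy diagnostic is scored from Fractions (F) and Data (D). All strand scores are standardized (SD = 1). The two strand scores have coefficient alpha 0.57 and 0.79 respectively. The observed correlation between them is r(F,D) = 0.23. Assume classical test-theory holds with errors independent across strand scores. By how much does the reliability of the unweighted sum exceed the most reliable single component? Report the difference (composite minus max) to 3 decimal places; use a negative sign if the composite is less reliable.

-0.050

Var(sum) = 2 + 0.46 = 2.46; true-score variance = 1.36 + 0.46 = 1.82; composite reliability = 0.7398.
Max component reliability = 0.7900.
Difference = 0.7398 − 0.7900 = -0.050.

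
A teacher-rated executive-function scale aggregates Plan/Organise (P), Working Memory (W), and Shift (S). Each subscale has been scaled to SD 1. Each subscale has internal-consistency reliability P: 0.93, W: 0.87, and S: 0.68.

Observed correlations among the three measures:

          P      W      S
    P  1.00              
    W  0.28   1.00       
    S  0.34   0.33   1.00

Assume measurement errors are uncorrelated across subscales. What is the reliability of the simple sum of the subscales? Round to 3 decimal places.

0.894

Var(P+W+S) = 3 + 2·[0.28 + 0.34 + 0.33] = 3 + 1.9 = 4.9.
With uncorrelated errors the cross-covariances are all true-score covariance, so they carry over unchanged; only the diagonal terms shrink to ρᵢσᵢ².
True-score variance = [0.93 + 0.87 + 0.68] + 1.9 = 2.48 + 1.9 = 4.38.
Reliability = 4.38 / 4.9 = 0.894.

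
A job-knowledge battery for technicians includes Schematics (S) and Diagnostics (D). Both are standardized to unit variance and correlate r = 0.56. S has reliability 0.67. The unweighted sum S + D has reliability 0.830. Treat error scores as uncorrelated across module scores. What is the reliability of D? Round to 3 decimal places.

0.800

Var(S+D) = 2 + 2·0.56 = 3.120.
True-score variance = ρ_S + ρ_D + 2·0.56, so 0.830 = (0.67 + ρ_D + 1.12) / 3.120.
ρ_D = 0.830·3.120 − 0.67 − 1.12 = 0.800.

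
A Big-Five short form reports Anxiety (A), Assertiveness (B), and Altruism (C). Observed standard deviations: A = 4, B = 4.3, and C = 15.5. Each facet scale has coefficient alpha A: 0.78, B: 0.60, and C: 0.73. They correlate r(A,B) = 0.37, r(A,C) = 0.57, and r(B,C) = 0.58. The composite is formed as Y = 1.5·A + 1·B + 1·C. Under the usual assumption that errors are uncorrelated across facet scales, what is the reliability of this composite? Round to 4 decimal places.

0.8387

Var(Y) = 1.5²·4² + 4.3² + 15.5² + 2·[1.5·4·4.3·0.37 + 1.5·4·15.5·0.57 + 4.3·15.5·0.58] = 294.74 + 202.426 = 497.166.
Because errors are independent across components, Cov(Tᵢ,Tⱼ) = Cov(Xᵢ,Xⱼ); the off-diagonal part of the true-score variance is the same as above.
True-score variance = [1.5²·4²·0.78 + 4.3²·0.60 + 15.5²·0.73] + 202.426 = 214.556 + 202.426 = 416.982.
Reliability = 416.982 / 497.166 = 0.8387.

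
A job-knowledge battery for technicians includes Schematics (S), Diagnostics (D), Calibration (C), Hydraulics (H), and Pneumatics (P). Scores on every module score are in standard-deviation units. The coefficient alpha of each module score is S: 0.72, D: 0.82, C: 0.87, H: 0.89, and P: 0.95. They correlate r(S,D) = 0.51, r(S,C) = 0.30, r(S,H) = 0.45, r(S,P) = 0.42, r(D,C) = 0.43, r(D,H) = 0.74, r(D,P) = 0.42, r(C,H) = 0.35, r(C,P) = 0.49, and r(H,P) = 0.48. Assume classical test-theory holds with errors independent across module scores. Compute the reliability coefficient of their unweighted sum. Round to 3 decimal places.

0.947

Var(S+D+C+H+P) = 5 + 2·[0.51 + 0.30 + 0.45 + 0.42 + 0.43 + 0.74 + 0.42 + 0.35 + 0.49 + 0.48] = 5 + 9.18 = 14.18.
With uncorrelated errors the cross-covariances are all true-score covariance, so they carry over unchanged; only the diagonal terms shrink to ρᵢσᵢ².
True-score variance = [0.72 + 0.82 + 0.87 + 0.89 + 0.95] + 9.18 = 4.25 + 9.18 = 13.43.
Reliability = 13.43 / 14.18 = 0.947.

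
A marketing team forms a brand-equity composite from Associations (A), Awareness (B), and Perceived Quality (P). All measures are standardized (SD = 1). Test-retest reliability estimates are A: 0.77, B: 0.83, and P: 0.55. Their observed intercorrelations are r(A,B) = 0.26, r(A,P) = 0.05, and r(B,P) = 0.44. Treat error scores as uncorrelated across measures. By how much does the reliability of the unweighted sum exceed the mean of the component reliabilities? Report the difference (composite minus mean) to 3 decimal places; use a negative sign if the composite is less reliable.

0.094

Var(sum) = 3 + 1.5 = 4.5; true-score variance = 2.15 + 1.5 = 3.65; composite reliability = 0.8111.
Mean component reliability = 0.7167.
Difference = 0.8111 − 0.7167 = 0.094.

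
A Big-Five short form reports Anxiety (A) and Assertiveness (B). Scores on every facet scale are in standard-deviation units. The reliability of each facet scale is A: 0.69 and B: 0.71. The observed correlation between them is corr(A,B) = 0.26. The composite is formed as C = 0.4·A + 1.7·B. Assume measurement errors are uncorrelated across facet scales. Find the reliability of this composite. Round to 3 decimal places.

Var(C) = 0.4² + 1.7² + 2·[0.68·0.26] = 3.05 + 0.3536 = 3.4036.
Under uncorrelated errors the observed covariances equal the true-score covariances, so only the own-variance terms attenuate.
True-score variance = [0.4²·0.69 + 1.7²·0.71] + 0.3536 = 2.1623 + 0.3536 = 2.5159.
Reliability = 2.5159 / 3.4036 = 0.739.

0.739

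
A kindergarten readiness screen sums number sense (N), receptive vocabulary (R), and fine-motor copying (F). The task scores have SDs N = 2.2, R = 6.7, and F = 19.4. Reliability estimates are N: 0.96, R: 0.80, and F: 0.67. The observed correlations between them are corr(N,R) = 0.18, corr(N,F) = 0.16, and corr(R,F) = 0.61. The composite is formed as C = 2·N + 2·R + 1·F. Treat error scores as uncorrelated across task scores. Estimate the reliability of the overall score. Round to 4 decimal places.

0.8290

Var(C) = 2²·2.2² + 2²·6.7² + 19.4² + 2·[4·2.2·6.7·0.18 + 2·2.2·19.4·0.16 + 2·6.7·19.4·0.61] = 575.28 + 365.692 = 940.972.
Under uncorrelated errors the observed covariances equal the true-score covariances, so only the own-variance terms attenuate.
True-score variance = [2²·2.2²·0.96 + 2²·6.7²·0.80 + 19.4²·0.67] + 365.692 = 414.395 + 365.692 = 780.087.
Reliability = 780.087 / 940.972 = 0.8290.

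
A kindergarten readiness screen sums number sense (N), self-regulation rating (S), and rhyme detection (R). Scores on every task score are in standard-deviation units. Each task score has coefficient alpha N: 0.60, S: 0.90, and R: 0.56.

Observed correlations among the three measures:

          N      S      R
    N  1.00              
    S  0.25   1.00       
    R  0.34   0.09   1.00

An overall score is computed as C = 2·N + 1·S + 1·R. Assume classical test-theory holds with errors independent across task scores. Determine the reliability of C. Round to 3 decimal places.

Var(C) = 2² + 1 + 1 + 2·[2·0.25 + 2·0.34 + 0.09] = 6 + 2.54 = 8.54.
Under uncorrelated errors the observed covariances equal the true-score covariances, so only the own-variance terms attenuate.
True-score variance = [2²·0.60 + 0.90 + 0.56] + 2.54 = 3.86 + 2.54 = 6.4.
Reliability = 6.4 / 8.54 = 0.749.

0.749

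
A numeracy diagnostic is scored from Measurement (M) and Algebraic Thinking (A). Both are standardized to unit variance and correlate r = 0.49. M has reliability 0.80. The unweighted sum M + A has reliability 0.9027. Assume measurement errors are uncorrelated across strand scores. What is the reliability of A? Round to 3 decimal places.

Var(M+A) = 2 + 2·0.49 = 2.980.
True-score variance = ρ_M + ρ_A + 2·0.49, so 0.9027 = (0.80 + ρ_A + 0.98) / 2.980.
ρ_A = 0.9027·2.980 − 0.80 − 0.98 = 0.910.

0.910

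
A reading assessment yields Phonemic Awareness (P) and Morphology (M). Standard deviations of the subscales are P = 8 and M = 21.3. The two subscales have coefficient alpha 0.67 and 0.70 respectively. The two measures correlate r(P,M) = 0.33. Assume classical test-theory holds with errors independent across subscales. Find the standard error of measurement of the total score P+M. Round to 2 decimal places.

Var(total) = 517.69 + 112.464 = 630.154.
True-score variance = 360.463 + 112.464 = 472.927, so reliability = 0.7505.
Error variance = 630.154 − 472.927 = 157.227; SEM = √157.227 = 12.54.

12.54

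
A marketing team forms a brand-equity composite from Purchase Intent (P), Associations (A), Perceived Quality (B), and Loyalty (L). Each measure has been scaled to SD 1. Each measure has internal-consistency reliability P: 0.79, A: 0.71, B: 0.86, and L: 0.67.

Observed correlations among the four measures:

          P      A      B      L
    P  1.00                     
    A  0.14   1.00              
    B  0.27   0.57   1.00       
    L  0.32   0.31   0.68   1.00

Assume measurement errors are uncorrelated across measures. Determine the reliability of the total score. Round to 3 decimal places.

Var(P+A+B+L) = 4 + 2·[0.14 + 0.27 + 0.32 + 0.57 + 0.31 + 0.68] = 4 + 4.58 = 8.58.
Under uncorrelated errors the observed covariances equal the true-score covariances, so only the own-variance terms attenuate.
True-score variance = [0.79 + 0.71 + 0.86 + 0.67] + 4.58 = 3.03 + 4.58 = 7.61.
Reliability = 7.61 / 8.58 = 0.887.

0.887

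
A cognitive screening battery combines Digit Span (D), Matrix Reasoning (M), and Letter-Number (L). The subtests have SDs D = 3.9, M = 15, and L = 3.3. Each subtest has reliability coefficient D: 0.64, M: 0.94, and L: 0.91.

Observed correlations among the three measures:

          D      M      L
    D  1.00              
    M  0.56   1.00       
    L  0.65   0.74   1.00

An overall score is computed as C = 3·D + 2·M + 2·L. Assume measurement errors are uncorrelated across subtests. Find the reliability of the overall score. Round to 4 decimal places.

Var(C) = 3²·3.9² + 2²·15² + 2²·3.3² + 2·[6·3.9·15·0.56 + 6·3.9·3.3·0.65 + 4·15·3.3·0.74] = 1080.45 + 786.546 = 1867.
Under uncorrelated errors the observed covariances equal the true-score covariances, so only the own-variance terms attenuate.
True-score variance = [3²·3.9²·0.64 + 2²·15²·0.94 + 2²·3.3²·0.91] + 786.546 = 973.249 + 786.546 = 1759.8.
Reliability = 1759.8 / 1867 = 0.9426.

0.9426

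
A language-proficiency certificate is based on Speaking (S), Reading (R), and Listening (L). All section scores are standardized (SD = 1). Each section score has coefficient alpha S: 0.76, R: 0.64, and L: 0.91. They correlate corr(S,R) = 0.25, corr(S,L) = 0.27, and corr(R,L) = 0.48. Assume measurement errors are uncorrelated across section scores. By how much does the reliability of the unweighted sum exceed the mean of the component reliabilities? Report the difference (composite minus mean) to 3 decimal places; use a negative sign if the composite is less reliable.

Var(sum) = 3 + 2 = 5; true-score variance = 2.31 + 2 = 4.31; composite reliability = 0.8620.
Mean component reliability = 0.7700.
Difference = 0.8620 − 0.7700 = 0.092.

0.092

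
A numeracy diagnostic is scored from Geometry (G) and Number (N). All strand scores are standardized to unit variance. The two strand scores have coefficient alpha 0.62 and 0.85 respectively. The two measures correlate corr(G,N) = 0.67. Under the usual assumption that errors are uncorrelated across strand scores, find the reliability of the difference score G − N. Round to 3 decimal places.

Var(G−N) = 1 + 1 − 2·0.67 = 2 − 1.34 = 0.66.
Under uncorrelated errors the observed covariances equal the true-score covariances, so only the own-variance terms attenuate.
True-score variance = [0.62 + 0.85] − 1.34 = 1.47 − 1.34 = 0.13.
Reliability = 0.13 / 0.66 = 0.197.

0.197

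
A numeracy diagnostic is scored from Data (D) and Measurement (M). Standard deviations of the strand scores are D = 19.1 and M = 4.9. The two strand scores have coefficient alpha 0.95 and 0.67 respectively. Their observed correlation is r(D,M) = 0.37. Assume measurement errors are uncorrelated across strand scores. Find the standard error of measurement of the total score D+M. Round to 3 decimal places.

5.115

Var(total) = 388.82 + 69.2566 = 458.077.
True-score variance = 362.656 + 69.2566 = 431.913, so reliability = 0.9429.
Error variance = 458.077 − 431.913 = 26.1638; SEM = √26.1638 = 5.115.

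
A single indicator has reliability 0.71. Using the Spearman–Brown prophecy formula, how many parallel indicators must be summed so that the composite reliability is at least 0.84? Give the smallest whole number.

k ≥ ρ*(1−ρ₁)/(ρ₁(1−ρ*)) = 0.84·0.29 / (0.71·0.16) = 2.144.
Smallest integer k = 3.

3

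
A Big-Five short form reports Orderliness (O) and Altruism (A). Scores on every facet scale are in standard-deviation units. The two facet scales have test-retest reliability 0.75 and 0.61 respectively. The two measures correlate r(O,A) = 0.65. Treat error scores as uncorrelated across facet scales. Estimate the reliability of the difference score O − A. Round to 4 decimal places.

Var(O−A) = 1 + 1 − 2·0.65 = 2 − 1.3 = 0.7.
Because errors are independent across components, Cov(Tᵢ,Tⱼ) = Cov(Xᵢ,Xⱼ); the off-diagonal part of the true-score variance is the same as above.
True-score variance = [0.75 + 0.61] − 1.3 = 1.36 − 1.3 = 0.06.
Reliability = 0.06 / 0.7 = 0.0857.

0.0857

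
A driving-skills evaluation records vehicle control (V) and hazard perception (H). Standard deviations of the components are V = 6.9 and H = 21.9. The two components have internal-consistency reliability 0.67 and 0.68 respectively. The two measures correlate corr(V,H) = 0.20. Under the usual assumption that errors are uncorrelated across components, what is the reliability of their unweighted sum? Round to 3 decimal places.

Var(V+H) = 6.9² + 21.9² + 2·[6.9·21.9·0.20] = 527.22 + 60.444 = 587.664.
With uncorrelated errors the cross-covariances are all true-score covariance, so they carry over unchanged; only the diagonal terms shrink to ρᵢσᵢ².
True-score variance = [6.9²·0.67 + 21.9²·0.68] + 60.444 = 358.034 + 60.444 = 418.478.
Reliability = 418.478 / 587.664 = 0.712.

0.712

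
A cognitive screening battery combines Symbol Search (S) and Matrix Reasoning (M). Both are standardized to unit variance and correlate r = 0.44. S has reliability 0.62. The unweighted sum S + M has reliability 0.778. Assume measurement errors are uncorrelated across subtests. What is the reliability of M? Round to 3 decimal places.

Var(S+M) = 2 + 2·0.44 = 2.880.
True-score variance = ρ_S + ρ_M + 2·0.44, so 0.778 = (0.62 + ρ_M + 0.88) / 2.880.
ρ_M = 0.778·2.880 − 0.62 − 0.88 = 0.741.

0.741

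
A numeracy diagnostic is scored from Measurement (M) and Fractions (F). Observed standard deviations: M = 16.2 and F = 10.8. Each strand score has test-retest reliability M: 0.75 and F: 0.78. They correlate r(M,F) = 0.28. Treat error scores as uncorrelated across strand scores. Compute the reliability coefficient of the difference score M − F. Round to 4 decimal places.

0.6753

Var(M−F) = 16.2² + 10.8² − 2·16.2·10.8·0.28 = 379.08 − 97.9776 = 281.102.
Under uncorrelated errors the observed covariances equal the true-score covariances, so only the own-variance terms attenuate.
True-score variance = [16.2²·0.75 + 10.8²·0.78] − 97.9776 = 287.809 − 97.9776 = 189.832.
Reliability = 189.832 / 281.102 = 0.6753.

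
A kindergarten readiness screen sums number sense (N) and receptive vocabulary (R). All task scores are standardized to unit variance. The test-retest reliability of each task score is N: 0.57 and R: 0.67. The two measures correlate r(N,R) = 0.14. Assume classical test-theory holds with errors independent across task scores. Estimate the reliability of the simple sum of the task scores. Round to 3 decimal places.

0.667

Var(N+R) = 2 + 2·[0.14] = 2 + 0.28 = 2.28.
Because errors are independent across components, Cov(Tᵢ,Tⱼ) = Cov(Xᵢ,Xⱼ); the off-diagonal part of the true-score variance is the same as above.
True-score variance = [0.57 + 0.67] + 0.28 = 1.24 + 0.28 = 1.52.
Reliability = 1.52 / 2.28 = 0.667.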